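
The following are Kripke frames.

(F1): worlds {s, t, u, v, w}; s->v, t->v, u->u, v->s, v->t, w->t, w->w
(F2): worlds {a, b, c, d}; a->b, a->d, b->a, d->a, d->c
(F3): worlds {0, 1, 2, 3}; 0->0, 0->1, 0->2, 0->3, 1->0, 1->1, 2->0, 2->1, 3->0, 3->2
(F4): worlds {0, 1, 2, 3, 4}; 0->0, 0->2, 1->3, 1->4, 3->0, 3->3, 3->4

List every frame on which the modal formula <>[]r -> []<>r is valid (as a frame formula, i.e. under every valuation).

Frame correspondent (Sahlqvist): forall x forall y forall z (Rxy & Rxz -> exists w (Ryw & Rzw)) — i.e. convergence.
(F1): fails — Rww and Rwt but w and t have no common successor.
(F2): fails — Rdc and Rdc but c and c have no common successor.
(F3): satisfies the condition.
(F4): fails — R00 and R02 but 0 and 2 have no common successor.

(F3)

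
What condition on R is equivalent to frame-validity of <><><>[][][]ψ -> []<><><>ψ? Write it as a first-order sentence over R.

forall x forall y forall z ((x R^3 y & xRz) -> exists w (y R^3 w & z R^3 w))

This is a Sahlqvist (Geach-type) schema ◇^3□^3ψ → □^1◇^3ψ.
First-order correspondent: forall x forall y forall z ((x R^3 y & xRz) -> exists w (y R^3 w & z R^3 w)).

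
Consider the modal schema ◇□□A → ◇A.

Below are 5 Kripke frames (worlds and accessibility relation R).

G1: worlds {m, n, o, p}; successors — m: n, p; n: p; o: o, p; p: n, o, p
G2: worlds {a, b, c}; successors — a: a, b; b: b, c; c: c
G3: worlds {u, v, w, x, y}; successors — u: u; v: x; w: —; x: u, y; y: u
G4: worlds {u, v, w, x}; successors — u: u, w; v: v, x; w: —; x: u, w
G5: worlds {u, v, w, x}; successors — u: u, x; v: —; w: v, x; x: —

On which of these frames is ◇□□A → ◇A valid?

G1, G2

This is the axiom for a generalized confluence (Geach) condition; its first-order frame correspondent is ∀x ∀y (xRy → ∃w (yR²w ∧ xRw)).
G1: satisfies the condition.
G2: satisfies the condition.
G3: fails — vRx but no t with xR²t and vRt.
G4: fails — uRw but no t with wR²t and uRt.
G5: fails — uRx but no t with xR²t and uRt.
Valid on: G1, G2.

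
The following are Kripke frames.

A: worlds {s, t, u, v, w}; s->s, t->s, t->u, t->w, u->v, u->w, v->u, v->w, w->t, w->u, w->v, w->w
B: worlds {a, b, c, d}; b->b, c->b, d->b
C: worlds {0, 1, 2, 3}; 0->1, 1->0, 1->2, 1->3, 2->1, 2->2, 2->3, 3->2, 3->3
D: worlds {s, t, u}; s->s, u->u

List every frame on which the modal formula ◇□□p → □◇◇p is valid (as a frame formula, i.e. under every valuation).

The schema corresponds to a generalized confluence (Geach) condition: ∀x ∀y ∀z ((xRy ∧ xRz) → ∃w (yR²w ∧ zR²w)).
A: fails — tRs, tRu but no w* with sR²w* and uR²w*.
B: ✓.
C: ✓.
D: ✓.
Valid on: B, C, D.

B, C, D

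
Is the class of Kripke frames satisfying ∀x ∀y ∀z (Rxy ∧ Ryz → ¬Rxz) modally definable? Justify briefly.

No

Any modally definable frame class is closed under surjective bounded morphisms.
The 7-cycle (worlds a,b,c,d,e,f,g with a→b→c→d→e→f→g→a) is intransitive. Mapping every world to a single reflexive point • is a surjective bounded morphism; the reflexive point is not intransitive (R••∧R•• but R••).
Hence intransitivity is not modally definable.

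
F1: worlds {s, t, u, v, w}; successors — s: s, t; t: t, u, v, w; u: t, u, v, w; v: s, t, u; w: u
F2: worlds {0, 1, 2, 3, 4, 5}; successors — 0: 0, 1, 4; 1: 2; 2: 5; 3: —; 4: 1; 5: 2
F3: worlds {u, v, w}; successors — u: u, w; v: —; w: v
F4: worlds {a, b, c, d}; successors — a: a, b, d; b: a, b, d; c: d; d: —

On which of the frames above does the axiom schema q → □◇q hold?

This is the axiom for symmetry; its first-order frame correspondent is ∀x ∀y (Rxy → Ryx).
F1: fails — Rvs but not Rsv.
F2: fails — R12 but not R21.
F3: fails — Ruw but not Rwu.
F4: fails — Rcd but not Rdc.

none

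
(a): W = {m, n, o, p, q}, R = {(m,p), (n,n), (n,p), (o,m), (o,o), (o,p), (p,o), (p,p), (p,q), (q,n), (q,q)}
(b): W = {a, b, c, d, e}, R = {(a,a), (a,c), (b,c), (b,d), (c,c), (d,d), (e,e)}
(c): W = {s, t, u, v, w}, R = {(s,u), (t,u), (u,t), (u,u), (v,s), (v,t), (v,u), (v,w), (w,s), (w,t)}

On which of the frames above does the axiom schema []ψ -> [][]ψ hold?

(b)

This is the axiom for transitivity; its first-order frame correspondent is forall x forall y forall z (Rxy & Ryz -> Rxz).
(a): fails — Rop and Rpq but not Roq.
(b): holds.
(c): fails — Rwt and Rtu but not Rwu.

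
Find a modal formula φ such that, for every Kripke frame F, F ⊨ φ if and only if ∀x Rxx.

A defining formula is □q → q (the T axiom).

□q → q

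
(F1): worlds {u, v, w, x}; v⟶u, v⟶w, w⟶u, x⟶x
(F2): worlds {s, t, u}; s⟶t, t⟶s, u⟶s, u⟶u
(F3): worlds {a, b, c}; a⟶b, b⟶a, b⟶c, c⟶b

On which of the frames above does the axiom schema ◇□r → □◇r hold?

(F3)

The schema corresponds to convergence: ∀x ∀y ∀z (Rxy ∧ Rxz → ∃w (Ryw ∧ Rzw)).
(F1): fails — Rvu and Rvu but u and u have no common successor.
(F2): fails — Rus and Ruu but s and u have no common successor.
(F3): satisfies the condition.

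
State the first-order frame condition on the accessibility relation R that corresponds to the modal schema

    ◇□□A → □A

This is a Sahlqvist (Geach-type) schema ◇^1□^2A → □^1◇^0A.
First-order correspondent: ∀x ∀y ∀z ((xRy ∧ xRz) → ∃w (yR²w ∧ z = w)).

∀x ∀y ∀z ((xRy ∧ xRz) → ∃w (yR²w ∧ z = w))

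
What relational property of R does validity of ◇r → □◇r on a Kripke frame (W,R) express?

Suppose ◇r→□◇r is valid. Take Rxy, Rxz and set V(r)={y}. Then ◇r at x, so □◇r at x, so ◇r at z, so some w with Rzw has r; w=y, i.e. Rzy. By symmetry of the argument, Ryz.
Conversely, any frame satisfying ∀x ∀y ∀z (Rxy ∧ Rxz → Ryz) validates the schema.
So the correspondent is the Euclidean property.

The Euclidean property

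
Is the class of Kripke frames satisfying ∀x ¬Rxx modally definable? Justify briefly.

Not modally definable

Modal frame validity is preserved under surjective bounded morphisms.
The 3-cycle (worlds 0,1,2 with 0→1→2→0) is irreflexive, and the map sending every world to a single reflexive point • is a surjective bounded morphism (forth: every edge maps to (•,•); back: every world has a successor). So any modal formula valid on the 3-cycle is also valid on the reflexive point, which is not irreflexive.
So the class is not modally definable.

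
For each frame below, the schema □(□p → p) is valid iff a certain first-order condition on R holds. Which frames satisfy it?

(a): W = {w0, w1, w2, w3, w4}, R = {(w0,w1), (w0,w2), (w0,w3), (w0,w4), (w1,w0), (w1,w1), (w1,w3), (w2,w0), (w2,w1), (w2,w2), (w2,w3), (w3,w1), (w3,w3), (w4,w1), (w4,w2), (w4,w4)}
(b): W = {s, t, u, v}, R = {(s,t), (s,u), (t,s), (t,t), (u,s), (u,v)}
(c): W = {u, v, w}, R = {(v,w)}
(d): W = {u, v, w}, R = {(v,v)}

The schema corresponds to shift-reflexivity: ∀x ∀y (Rxy → Ryy).
(a): fails — Rw1w0 but not Rw0w0.
(b): fails — Ruv but not Rvv.
(c): fails — Rvw but not Rww.
(d): ✓.

(d)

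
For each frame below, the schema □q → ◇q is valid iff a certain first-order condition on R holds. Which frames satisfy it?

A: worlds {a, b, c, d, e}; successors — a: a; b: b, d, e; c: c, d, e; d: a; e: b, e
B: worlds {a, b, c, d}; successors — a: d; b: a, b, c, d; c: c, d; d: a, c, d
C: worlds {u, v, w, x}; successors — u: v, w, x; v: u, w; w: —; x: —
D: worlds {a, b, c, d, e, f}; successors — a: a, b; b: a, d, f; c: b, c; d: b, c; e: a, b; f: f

The schema corresponds to seriality: ∀x ∃y Rxy.
A: satisfies the condition.
B: satisfies the condition.
C: fails — world w has no successor.
D: satisfies the condition.
Valid on: A, B, D.

A, B, D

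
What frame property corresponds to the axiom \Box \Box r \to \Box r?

This schema is the C4 axiom.
Its frame correspondent is density — \forall x \forall y (Rxy \to \exists z (Rxz \wedge Rzy)).

density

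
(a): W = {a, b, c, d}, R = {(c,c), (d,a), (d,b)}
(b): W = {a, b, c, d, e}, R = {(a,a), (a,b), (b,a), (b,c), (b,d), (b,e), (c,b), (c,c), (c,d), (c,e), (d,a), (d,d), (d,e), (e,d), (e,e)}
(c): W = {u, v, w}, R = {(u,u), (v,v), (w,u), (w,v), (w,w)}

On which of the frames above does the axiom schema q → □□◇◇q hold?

(a)

This is the axiom for a generalized confluence (Geach) condition; its first-order frame correspondent is ∀x ∀z (xR²z → ∃w (x = w ∧ zR²w)).
(a): condition met.
(b): fails — bR²e but no w with b=w and eR²w.
(c): fails — wR²u but no t with w=t and uR²t.
Valid on: (a).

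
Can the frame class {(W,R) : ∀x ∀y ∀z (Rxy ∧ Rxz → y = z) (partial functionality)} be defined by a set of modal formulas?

Yes, by ◇p → □p

The condition is partial functionality. A defining modal formula is ◇p → □p.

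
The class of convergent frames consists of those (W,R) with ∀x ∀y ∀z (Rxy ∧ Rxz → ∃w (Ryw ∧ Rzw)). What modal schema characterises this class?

The condition is convergence. The .2 schema ◇□s → □◇s defines it.
Suppose ◇□s→□◇s is valid. Take Rxy, Rxz and set V(s)={w : Ryw}. Then □s at y so ◇□s at x, so □◇s at x, so ◇s at z, giving w with Rzw and Ryw.

◇□s → □◇s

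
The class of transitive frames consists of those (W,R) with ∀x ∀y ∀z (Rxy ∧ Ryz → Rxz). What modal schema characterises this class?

□r → □□r

The condition is transitivity. The 4 schema □r → □□r defines it.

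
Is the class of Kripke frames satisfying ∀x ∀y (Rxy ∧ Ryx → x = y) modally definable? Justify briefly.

If a class were modally definable it would be closed under surjective bounded morphisms (Goldblatt–Thomason).
The 4-cycle (worlds a,b,c,d with a→b→c→d→a) is antisymmetric. Sending even-indexed worlds to • and odd-indexed worlds to ∘ is a surjective bounded morphism onto the two-world frame with •↔∘, which is not antisymmetric.
Hence antisymmetry is not modally definable.

No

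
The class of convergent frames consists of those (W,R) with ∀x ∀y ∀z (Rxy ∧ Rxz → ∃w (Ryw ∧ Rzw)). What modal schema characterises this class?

This is convergence; the standard corresponding axiom is .2: ◇□r → □◇r.

◇□r → □◇r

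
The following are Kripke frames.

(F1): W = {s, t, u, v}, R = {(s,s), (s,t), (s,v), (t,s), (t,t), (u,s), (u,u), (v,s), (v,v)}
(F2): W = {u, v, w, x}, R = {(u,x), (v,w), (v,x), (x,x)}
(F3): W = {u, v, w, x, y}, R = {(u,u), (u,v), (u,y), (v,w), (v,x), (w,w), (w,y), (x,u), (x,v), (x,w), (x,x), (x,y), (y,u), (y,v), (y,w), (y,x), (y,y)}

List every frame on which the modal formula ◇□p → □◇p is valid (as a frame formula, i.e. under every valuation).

This is the axiom for convergence; its first-order frame correspondent is ∀x ∀y ∀z (Rxy ∧ Rxz → ∃w (Ryw ∧ Rzw)).
(F1): holds.
(F2): fails — Rvx and Rvw but x and w have no common successor.
(F3): fails — Ruv and Ruu but v and u have no common successor.

(F1)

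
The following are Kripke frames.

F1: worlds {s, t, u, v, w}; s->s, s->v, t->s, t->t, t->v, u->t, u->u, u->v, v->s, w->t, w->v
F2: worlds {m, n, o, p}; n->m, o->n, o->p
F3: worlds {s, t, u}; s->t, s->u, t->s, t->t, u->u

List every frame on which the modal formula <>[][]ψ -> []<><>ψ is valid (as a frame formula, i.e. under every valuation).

F1, F3

This is the axiom for a generalized confluence (Geach) condition; its first-order frame correspondent is forall x forall y forall z ((xRy & xRz) -> exists w (y R^2 w & z R^2 w)).
F1: satisfies the condition.
F2: fails — nRm, nRm but no w with mR²w and mR²w.
F3: satisfies the condition.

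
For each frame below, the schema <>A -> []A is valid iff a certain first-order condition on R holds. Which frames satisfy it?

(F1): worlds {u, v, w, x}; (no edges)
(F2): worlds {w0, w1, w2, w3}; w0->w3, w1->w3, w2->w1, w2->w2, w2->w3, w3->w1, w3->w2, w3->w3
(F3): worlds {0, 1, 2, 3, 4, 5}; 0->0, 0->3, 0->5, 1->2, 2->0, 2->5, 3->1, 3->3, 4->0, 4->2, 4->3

This is the axiom for partial functionality; its first-order frame correspondent is forall x forall y forall z (Rxy & Rxz -> y = z).
(F1): ✓.
(F2): fails — w2 sees both w1 and w2.
(F3): fails — 0 sees both 0 and 3.

(F1)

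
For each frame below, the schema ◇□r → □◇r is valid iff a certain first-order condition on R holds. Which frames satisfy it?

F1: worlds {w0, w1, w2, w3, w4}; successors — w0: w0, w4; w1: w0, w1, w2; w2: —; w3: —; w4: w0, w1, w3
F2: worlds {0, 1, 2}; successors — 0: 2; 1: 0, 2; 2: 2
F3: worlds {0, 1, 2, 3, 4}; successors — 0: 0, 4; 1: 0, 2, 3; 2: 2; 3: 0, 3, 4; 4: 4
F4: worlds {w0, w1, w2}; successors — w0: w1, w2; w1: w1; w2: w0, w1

F2, F4

Frame correspondent (Sahlqvist): ∀x ∀y ∀z (Rxy ∧ Rxz → ∃w (Ryw ∧ Rzw)) — i.e. convergence.
F1: fails — Rw1w2 and Rw1w2 but w2 and w2 have no common successor.
F2: condition met.
F3: fails — R10 and R12 but 0 and 2 have no common successor.
F4: condition met.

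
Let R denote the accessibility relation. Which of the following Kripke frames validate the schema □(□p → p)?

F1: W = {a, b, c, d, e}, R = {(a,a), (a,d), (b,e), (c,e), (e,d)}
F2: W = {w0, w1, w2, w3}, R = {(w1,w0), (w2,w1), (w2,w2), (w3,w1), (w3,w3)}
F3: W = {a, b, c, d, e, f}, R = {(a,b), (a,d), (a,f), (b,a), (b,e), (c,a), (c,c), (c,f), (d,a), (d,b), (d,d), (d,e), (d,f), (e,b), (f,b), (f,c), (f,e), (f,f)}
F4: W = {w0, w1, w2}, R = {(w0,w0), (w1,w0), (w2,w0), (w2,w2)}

This is the axiom for shift-reflexivity; its first-order frame correspondent is ∀x ∀y (Rxy → Ryy).
F1: fails — Red but not Rdd.
F2: fails — Rw1w0 but not Rw0w0.
F3: fails — Reb but not Rbb.
F4: satisfies the condition.
Valid on: F4.

F4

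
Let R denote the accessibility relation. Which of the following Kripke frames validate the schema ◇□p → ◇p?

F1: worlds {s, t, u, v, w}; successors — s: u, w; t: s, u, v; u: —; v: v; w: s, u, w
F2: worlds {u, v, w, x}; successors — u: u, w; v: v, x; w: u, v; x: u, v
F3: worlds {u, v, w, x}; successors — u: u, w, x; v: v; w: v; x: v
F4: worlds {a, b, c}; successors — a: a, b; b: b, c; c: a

F2

The schema corresponds to a generalized confluence (Geach) condition: ∀x ∀y (xRy → ∃w (yRw ∧ xRw)).
F1: fails — sRu but no w* with uRw* and sRw*.
F2: ✓.
F3: fails — uRw but no t with wRt and uRt.
F4: fails — bRc but no w with cRw and bRw.
Valid on: F2.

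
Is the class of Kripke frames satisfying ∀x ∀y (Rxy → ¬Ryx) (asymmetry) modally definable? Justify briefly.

If a class were modally definable it would be closed under surjective bounded morphisms (Goldblatt–Thomason).
The 5-cycle (worlds 0,1,2,3,4 with 0→1→2→3→4→0) is asymmetric. Mapping every world to a single reflexive point • is a surjective bounded morphism, and the reflexive point is not asymmetric (R•• but asymmetry requires ¬R••).
Hence asymmetry is not modally definable.

Not modally definable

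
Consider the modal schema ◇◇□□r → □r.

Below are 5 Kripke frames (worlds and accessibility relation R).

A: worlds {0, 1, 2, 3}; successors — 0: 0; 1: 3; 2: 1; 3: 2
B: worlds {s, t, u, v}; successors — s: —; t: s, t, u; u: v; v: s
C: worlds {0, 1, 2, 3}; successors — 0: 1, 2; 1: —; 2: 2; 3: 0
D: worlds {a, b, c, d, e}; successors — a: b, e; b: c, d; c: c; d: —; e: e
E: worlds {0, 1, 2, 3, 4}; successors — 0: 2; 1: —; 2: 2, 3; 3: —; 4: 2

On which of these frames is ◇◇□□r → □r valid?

The schema corresponds to a generalized confluence (Geach) condition: ∀x ∀y ∀z ((xR²y ∧ xRz) → ∃w (yR²w ∧ z = w)).
A: condition met.
B: fails — tR²s, tRs but no w with sR²w and s=w.
C: fails — 0R²2, 0R1 but no w with 2R²w and 1=w.
D: fails — aR²c, aRb but no w with cR²w and b=w.
E: fails — 0R²3, 0R2 but no w with 3R²w and 2=w.
Valid on: A.

A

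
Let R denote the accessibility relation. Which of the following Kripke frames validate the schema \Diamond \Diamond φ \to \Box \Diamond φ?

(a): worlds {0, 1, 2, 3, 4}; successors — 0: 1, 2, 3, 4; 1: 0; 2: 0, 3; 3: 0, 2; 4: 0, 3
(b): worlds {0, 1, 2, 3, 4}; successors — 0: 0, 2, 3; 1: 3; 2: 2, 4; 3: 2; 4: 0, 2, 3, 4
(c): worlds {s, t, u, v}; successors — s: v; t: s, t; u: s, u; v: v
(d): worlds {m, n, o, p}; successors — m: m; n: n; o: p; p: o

The schema corresponds to a generalized confluence (Geach) condition: \forall x \forall y \forall z ((x R^2 y \wedge xRz) \to \exists w (y = w \wedge zRw)).
(a): fails — 0R²2, 0R1 but no w with 2=w and 1Rw.
(b): fails — 0R²0, 0R2 but no w with 0=w and 2Rw.
(c): fails — tR²s, tRs but no w with s=w and sRw.
(d): ✓.
Valid on: (d).

(d)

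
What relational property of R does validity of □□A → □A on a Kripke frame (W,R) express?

Suppose □□A→□A is valid. Take Rxy and set V(A)={w : xR²w}. Then □□A at x, so □A at x, so A at y, i.e. ∃z(Rxz∧Rzy).

density: ∀x ∀y (Rxy → ∃z (Rxz ∧ Rzy))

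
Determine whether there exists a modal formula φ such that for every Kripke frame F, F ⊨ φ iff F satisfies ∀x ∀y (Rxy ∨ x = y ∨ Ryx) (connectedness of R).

Any modally definable frame class is closed under disjoint unions.
Take 3 disjoint single-world reflexive frames: each is trivially connected, but their disjoint union has 3 worlds with no edge between distinct components, so it is not connected.
So no modal formula (or set of formulas) defines exactly the connected frames.

No — not modally definable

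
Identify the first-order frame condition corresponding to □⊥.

This schema is the Ver axiom.
It corresponds to emptiness of R: ∀x ∀y ¬Rxy.

emptiness of R: ∀x ∀y ¬Rxy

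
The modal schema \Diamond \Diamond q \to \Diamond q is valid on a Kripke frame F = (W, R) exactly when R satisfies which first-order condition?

Equivalently (dual form): □q → □□q.
Suppose □q→□□q is valid. Take Rxy, Ryz and set V(q)={w : Rxw}. Then □q at x, so □□q at x, so □q at y, so q at z, i.e. Rxz.
Conversely, any frame satisfying \forall x \forall y \forall z (Rxy \wedge Ryz \to Rxz) validates the schema.
So the correspondent is transitivity.

Transitivity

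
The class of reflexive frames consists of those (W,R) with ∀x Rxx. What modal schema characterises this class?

A defining formula is □ψ → ψ (the T axiom).
Suppose □ψ→ψ is valid. At any x set V(ψ)={w : Rxw}. Then □ψ holds at x, so ψ holds at x, i.e. Rxx.

□ψ → ψ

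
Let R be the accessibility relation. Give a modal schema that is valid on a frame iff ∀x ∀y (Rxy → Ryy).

□(□s → s)

The condition is shift-reflexivity. The T□ schema □(□s → s) defines it.
Suppose □(□s→s) is valid. Take Rxy and set V(s)={w : Ryw}. Then at y, □s holds; since □(□s→s) at x, □s→s at y, so s at y, i.e. Ryy.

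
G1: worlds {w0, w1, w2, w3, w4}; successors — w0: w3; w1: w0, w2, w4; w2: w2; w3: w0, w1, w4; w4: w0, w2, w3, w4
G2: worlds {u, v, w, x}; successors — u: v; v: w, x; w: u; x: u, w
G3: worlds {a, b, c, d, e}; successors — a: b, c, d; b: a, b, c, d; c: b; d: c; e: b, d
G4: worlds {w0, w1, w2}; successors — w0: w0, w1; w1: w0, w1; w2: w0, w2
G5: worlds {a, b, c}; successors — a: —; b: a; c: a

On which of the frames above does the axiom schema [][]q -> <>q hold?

This is the axiom for a generalized confluence (Geach) condition; its first-order frame correspondent is forall x exists w (x R^2 w & xRw).
G1: fails — at w0 but no w with w0R²w and w0Rw.
G2: fails — at u but no t with uR²t and uRt.
G3: fails — at d but no w with dR²w and dRw.
G4: satisfies the condition.
G5: fails — at a but no w with aR²w and aRw.
Valid on: G4.

G4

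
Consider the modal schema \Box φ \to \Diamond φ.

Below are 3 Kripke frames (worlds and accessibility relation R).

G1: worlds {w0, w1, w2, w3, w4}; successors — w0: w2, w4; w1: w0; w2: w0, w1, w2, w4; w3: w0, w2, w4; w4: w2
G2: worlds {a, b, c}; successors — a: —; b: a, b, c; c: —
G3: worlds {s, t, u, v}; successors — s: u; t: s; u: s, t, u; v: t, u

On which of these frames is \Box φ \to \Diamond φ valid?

This is the axiom for seriality; its first-order frame correspondent is \forall x \exists y Rxy.
G1: condition met.
G2: fails — world a has no successor.
G3: condition met.
Valid on: G1, G3.

G1, G3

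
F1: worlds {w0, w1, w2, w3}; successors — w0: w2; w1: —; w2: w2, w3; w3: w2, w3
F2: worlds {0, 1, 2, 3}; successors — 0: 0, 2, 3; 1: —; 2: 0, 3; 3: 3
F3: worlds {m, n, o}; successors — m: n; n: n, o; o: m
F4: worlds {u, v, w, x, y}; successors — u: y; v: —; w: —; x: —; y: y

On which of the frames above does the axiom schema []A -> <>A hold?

F3

The schema corresponds to seriality: forall x exists y Rxy.
F1: fails — world w1 has no successor.
F2: fails — world 1 has no successor.
F3: satisfies the condition.
F4: fails — world v has no successor.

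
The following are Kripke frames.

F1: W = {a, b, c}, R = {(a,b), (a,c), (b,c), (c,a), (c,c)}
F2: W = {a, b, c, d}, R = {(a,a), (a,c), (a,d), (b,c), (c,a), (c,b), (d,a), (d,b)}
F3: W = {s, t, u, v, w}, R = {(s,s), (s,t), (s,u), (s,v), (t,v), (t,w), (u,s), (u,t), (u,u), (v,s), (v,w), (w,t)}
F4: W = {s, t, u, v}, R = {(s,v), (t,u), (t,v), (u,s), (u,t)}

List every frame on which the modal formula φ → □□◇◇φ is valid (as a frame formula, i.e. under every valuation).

F2

Frame correspondent (Sahlqvist): ∀x ∀z (xR²z → ∃w (x = w ∧ zR²w)) — i.e. a generalized confluence (Geach) condition.
F1: fails — bR²a but no w with b=w and aR²w.
F2: satisfies the condition.
F3: fails — sR²w but no w* with s=w* and wR²w*.
F4: fails — tR²s but no w with t=w and sR²w.
Valid on: F2.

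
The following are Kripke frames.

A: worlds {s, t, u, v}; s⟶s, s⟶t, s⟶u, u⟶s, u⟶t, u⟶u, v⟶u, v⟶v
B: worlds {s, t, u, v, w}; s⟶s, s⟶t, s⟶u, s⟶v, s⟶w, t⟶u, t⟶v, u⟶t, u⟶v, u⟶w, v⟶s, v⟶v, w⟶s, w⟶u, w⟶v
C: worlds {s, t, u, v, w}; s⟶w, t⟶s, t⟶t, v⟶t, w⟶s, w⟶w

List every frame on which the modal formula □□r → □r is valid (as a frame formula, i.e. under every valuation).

A, C

The schema corresponds to density: ∀x ∀y (Rxy → ∃z (Rxz ∧ Rzy)).
A: ✓.
B: fails — Ruw but no z with Ruz and Rzw.
C: ✓.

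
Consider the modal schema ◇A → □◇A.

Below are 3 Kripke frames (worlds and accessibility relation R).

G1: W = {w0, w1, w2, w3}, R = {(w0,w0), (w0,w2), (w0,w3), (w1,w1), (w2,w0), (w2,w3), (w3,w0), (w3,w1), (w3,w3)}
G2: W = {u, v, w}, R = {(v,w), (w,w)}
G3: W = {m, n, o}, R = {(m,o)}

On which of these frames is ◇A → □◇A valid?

The schema corresponds to the Euclidean property: ∀x ∀y ∀z (Rxy ∧ Rxz → Ryz).
G1: fails — Rw0w2 and Rw0w2 but not Rw2w2.
G2: condition met.
G3: fails — Rmo and Rmo but not Roo.
Valid on: G2.

G2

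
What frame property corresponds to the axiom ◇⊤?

seriality: ∀x ∃y Rxy

◇⊤ holds at w iff w has a successor, so frame-validity of ◇⊤ is exactly seriality. Equivalently via □A → ◇A:
Suppose □A→◇A is valid. At any x set V(A)=W. Then □A at x, so ◇A at x, so x has a successor.
The converse is a direct semantic check.
Frame condition: ∀x ∃y Rxy.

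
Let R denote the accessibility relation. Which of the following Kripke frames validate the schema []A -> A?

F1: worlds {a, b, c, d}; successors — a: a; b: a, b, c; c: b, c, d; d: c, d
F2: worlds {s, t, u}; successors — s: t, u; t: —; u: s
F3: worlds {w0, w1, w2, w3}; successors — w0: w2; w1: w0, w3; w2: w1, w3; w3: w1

F1

The schema corresponds to reflexivity: forall x Rxx.
F1: holds.
F2: fails — world s does not see itself.
F3: fails — world w0 does not see itself.
Valid on: F1.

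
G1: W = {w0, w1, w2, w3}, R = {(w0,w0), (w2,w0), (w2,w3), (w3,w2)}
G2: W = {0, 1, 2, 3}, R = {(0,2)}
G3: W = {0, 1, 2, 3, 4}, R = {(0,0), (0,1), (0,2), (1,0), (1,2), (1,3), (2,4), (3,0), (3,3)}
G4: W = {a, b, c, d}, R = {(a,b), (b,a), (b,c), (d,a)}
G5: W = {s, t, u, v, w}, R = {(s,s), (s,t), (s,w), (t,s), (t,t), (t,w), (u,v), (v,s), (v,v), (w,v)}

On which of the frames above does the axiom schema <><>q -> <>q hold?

G2

The schema corresponds to transitivity: forall x forall y forall z (Rxy & Ryz -> Rxz).
G1: fails — Rw3w2 and Rw2w0 but not Rw3w0.
G2: satisfies the condition.
G3: fails — R10 and R01 but not R11.
G4: fails — Rab and Rba but not Raa.
G5: fails — Ruv and Rvs but not Rus.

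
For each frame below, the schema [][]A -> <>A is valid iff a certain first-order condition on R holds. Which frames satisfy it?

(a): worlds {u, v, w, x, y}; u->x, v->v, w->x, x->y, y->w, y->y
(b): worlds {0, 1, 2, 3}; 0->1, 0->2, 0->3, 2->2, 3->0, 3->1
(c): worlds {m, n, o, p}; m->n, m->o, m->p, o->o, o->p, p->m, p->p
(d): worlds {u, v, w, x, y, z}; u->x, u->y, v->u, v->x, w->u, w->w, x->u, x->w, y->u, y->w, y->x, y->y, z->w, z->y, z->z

(d)

Frame correspondent (Sahlqvist): forall x exists w (x R^2 w & xRw) — i.e. a generalized confluence (Geach) condition.
(a): fails — at u but no t with uR²t and uRt.
(b): fails — at 1 but no w with 1R²w and 1Rw.
(c): fails — at n but no w with nR²w and nRw.
(d): satisfies the condition.
Valid on: (d).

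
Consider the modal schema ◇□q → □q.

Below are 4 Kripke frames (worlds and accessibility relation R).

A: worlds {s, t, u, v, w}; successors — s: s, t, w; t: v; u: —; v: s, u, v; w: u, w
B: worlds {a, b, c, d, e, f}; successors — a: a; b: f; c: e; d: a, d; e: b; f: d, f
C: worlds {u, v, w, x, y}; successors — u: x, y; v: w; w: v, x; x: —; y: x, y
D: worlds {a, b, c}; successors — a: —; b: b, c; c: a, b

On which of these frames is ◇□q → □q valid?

The schema corresponds to the Euclidean property: ∀x ∀y ∀z (Rxy ∧ Rxz → Ryz).
A: fails — Rsw and Rss but not Rws.
B: fails — Rce and Rce but not Ree.
C: fails — Rux and Rux but not Rxx.
D: fails — Rbc and Rbc but not Rcc.
Valid on no frame.

none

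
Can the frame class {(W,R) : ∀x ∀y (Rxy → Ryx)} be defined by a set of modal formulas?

Yes — defined by r → □◇r

Yes: it is symmetry, defined by the B schema r → □◇r.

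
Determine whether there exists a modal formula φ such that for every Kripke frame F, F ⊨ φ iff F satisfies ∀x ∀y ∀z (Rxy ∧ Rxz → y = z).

Yes: it is partial functionality, defined by the CD schema ◇r → □r.

Yes — defined by ◇r → □r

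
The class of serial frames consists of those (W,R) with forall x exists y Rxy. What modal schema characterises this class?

A defining formula is □p → ◇p (the D axiom).

□p → ◇p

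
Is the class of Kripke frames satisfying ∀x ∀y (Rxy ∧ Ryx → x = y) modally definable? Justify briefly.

No — not modally definable

If a class were modally definable it would be closed under surjective bounded morphisms (Goldblatt–Thomason).
The 4-cycle (worlds s,t,u,v with s→t→u→v→s) is antisymmetric. Sending even-indexed worlds to a and odd-indexed worlds to b is a surjective bounded morphism onto the two-world frame with a↔b, which is not antisymmetric.
Hence antisymmetry is not modally definable.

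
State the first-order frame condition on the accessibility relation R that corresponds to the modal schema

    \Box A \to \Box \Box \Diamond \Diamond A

This is a Sahlqvist (Geach-type) schema ◇^0□^1A → □^2◇^2A.
First-order correspondent: \forall x \forall z (x R^2 z \to \exists w (xRw \wedge z R^2 w)).

\forall x \forall z (x R^2 z \to \exists w (xRw \wedge z R^2 w))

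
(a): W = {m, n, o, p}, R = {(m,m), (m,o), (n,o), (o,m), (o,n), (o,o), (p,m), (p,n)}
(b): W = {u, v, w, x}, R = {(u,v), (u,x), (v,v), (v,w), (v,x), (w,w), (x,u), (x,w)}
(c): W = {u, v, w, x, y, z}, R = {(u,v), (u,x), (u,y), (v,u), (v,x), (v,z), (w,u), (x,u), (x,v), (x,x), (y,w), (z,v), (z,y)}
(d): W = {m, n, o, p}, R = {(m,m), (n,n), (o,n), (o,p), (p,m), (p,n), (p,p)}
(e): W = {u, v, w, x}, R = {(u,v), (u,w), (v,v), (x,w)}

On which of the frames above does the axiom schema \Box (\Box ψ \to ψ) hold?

Frame correspondent (Sahlqvist): \forall x \forall y (Rxy \to Ryy) — i.e. shift-reflexivity.
(a): fails — Ron but not Rnn.
(b): fails — Rvx but not Rxx.
(c): fails — Ruv but not Rvv.
(d): condition met.
(e): fails — Ruw but not Rww.

(d)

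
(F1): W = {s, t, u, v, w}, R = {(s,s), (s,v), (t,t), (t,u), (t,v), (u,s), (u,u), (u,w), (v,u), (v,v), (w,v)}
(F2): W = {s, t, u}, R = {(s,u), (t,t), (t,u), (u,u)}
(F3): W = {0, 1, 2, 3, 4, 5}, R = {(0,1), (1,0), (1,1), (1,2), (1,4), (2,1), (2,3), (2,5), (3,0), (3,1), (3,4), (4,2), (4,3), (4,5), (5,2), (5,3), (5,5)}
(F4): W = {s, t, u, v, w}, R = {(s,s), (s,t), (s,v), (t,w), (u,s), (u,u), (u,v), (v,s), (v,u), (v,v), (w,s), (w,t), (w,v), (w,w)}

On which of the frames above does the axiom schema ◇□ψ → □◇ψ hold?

(F2)

Frame correspondent (Sahlqvist): ∀x ∀y ∀z (Rxy ∧ Rxz → ∃w (Ryw ∧ Rzw)) — i.e. convergence.
(F1): fails — Ruw and Ruu but w and u have no common successor.
(F2): condition met.
(F3): fails — R10 and R14 but 0 and 4 have no common successor.
(F4): fails — Rsv and Rst but v and t have no common successor.
Valid on: (F2).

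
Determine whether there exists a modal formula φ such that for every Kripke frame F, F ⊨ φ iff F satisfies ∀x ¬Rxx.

No — not modally definable

Any modally definable frame class is closed under surjective bounded morphisms.
The 4-cycle (worlds a,b,c,d with a→b→c→d→a) is irreflexive, and the map sending every world to a single reflexive point • is a surjective bounded morphism (forth: every edge maps to (•,•); back: every world has a successor). So any modal formula valid on the 4-cycle is also valid on the reflexive point, which is not irreflexive.
So no modal formula (or set of formulas) defines exactly the irreflexive frames.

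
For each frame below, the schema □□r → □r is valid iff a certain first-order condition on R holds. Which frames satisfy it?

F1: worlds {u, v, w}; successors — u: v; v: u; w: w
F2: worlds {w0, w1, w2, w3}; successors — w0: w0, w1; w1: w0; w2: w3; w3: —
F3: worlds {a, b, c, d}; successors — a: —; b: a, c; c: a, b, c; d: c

This is the axiom for density; its first-order frame correspondent is ∀x ∀y (Rxy → ∃z (Rxz ∧ Rzy)).
F1: fails — Ruv but no z with Ruz and Rzv.
F2: fails — Rw2w3 but no z with Rw2z and Rzw3.
F3: condition met.

F3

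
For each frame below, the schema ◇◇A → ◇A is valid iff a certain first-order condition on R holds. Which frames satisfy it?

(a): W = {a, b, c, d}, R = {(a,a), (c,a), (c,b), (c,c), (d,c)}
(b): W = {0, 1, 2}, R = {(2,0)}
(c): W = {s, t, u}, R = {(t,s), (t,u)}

(b), (c)

The schema corresponds to transitivity: ∀x ∀y ∀z (Rxy ∧ Ryz → Rxz).
(a): fails — Rdc and Rcb but not Rdb.
(b): satisfies the condition.
(c): satisfies the condition.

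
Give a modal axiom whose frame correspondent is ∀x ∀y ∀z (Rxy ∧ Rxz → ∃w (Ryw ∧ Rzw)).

This is convergence; the standard corresponding axiom is .2: ◇□s → □◇s.
Suppose ◇□s→□◇s is valid. Take Rxy, Rxz and set V(s)={w : Ryw}. Then □s at y so ◇□s at x, so □◇s at x, so ◇s at z, giving w with Rzw and Ryw.

◇□s → □◇s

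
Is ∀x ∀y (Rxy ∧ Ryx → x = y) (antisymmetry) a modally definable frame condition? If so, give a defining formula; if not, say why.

No — not modally definable

Modal frame validity is preserved under surjective bounded morphisms.
The 4-cycle (worlds 0,1,2,3 with 0→1→2→3→0) is antisymmetric. Sending even-indexed worlds to a and odd-indexed worlds to b is a surjective bounded morphism onto the two-world frame with a↔b, which is not antisymmetric.
Hence antisymmetry is not modally definable.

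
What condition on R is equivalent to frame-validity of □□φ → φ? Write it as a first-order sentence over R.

∀x ∃w (xR²w ∧ x = w)

This is a Sahlqvist (Geach-type) schema ◇^0□^2φ → □^0◇^0φ.
Minimal-valuation argument: fix x; take any y with xR^0y and any z with xR^0z. Set V(φ) to the set of worlds R-reachable from y in exactly 2 steps. Then □^2φ holds at y, so the antecedent holds at x; validity forces ◇^0φ at z, giving a w with zR^0w and yR^2w.
First-order correspondent: ∀x ∃w (xR²w ∧ x = w).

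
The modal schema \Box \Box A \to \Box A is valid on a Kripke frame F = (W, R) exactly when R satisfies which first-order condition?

density: \forall x \forall y (Rxy \to \exists z (Rxz \wedge Rzy))

Suppose □□A→□A is valid. Take Rxy and set V(A)={w : xR²w}. Then □□A at x, so □A at x, so A at y, i.e. ∃z(Rxz∧Rzy).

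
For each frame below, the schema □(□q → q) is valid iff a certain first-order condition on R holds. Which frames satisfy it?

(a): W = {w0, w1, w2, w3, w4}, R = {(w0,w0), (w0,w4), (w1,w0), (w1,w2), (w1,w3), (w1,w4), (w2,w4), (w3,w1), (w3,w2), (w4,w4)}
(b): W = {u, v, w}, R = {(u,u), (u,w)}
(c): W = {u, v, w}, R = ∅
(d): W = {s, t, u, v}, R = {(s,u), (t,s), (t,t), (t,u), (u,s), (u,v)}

(c)

Frame correspondent (Sahlqvist): ∀x ∀y (Rxy → Ryy) — i.e. shift-reflexivity.
(a): fails — Rw1w2 but not Rw2w2.
(b): fails — Ruw but not Rww.
(c): satisfies the condition.
(d): fails — Ruv but not Rvv.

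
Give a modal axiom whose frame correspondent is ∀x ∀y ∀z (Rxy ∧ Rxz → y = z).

◇ψ → □ψ

This is partial functionality; the standard corresponding axiom is CD: ◇ψ → □ψ.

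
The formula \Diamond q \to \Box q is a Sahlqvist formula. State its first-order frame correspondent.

partial functionality: \forall x \forall y \forall z (Rxy \wedge Rxz \to y = z)

Suppose ◇q→□q is valid. Take Rxy, Rxz and set V(q)={y}. Then ◇q at x, so □q at x, so q at z, i.e. z=y.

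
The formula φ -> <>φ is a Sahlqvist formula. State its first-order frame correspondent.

This schema is equivalent to the T axiom □φ → φ.
Its frame correspondent is reflexivity — forall x Rxx.

Reflexivity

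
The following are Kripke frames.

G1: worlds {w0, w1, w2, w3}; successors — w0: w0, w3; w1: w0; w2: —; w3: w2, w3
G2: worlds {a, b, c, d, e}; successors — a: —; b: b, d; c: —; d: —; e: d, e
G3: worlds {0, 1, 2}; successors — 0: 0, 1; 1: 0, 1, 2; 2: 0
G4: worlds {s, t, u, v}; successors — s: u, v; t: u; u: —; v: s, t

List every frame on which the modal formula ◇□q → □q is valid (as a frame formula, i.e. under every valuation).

This is the axiom for the Euclidean property; its first-order frame correspondent is ∀x ∀y ∀z (Rxy ∧ Rxz → Ryz).
G1: fails — Rw0w3 and Rw0w0 but not Rw3w0.
G2: fails — Rbd and Rbd but not Rdd.
G3: fails — R10 and R12 but not R02.
G4: fails — Rsv and Rsv but not Rvv.

none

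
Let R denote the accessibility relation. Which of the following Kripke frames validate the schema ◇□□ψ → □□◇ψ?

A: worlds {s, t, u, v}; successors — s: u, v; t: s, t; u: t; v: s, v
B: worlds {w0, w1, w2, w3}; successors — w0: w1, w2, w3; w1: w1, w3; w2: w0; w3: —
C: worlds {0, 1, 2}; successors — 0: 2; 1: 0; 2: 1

C

The schema corresponds to a generalized confluence (Geach) condition: ∀x ∀y ∀z ((xRy ∧ xR²z) → ∃w (yR²w ∧ zRw)).
A: fails — sRu, sR²s but no w with uR²w and sRw.
B: fails — w0Rw1, w0R²w3 but no w with w1R²w and w3Rw.
C: ✓.
Valid on: C.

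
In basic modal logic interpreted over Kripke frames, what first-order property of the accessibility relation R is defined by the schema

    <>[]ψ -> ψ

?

Symmetry

Replacing ψ by ¬ψ and contraposing gives the equivalent schema ψ → □◇ψ.
Suppose ψ→□◇ψ is valid. Take Rxy and set V(ψ)={x}. Then ψ at x, so □◇ψ at x, so ◇ψ at y, so some z with Ryz has ψ; z=x, i.e. Ryx.
Conversely, any frame satisfying forall x forall y (Rxy -> Ryx) validates the schema.
So the correspondent is symmetry.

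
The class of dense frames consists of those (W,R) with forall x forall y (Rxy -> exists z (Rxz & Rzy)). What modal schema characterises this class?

□□ψ → □ψ

The condition is density. The C4 schema □□ψ → □ψ defines it.
Suppose □□ψ→□ψ is valid. Take Rxy and set V(ψ)={w : xR²w}. Then □□ψ at x, so □ψ at x, so ψ at y, i.e. ∃z(Rxz∧Rzy).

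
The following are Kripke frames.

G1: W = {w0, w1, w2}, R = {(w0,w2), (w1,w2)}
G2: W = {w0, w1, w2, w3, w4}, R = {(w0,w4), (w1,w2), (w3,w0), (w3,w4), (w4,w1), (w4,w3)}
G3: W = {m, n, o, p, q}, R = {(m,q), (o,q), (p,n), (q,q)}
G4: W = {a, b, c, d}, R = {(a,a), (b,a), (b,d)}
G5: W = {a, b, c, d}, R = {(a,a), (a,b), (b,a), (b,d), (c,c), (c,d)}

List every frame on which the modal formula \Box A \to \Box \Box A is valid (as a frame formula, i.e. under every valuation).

G1, G3, G4

This is the axiom for transitivity; its first-order frame correspondent is \forall x \forall y \forall z (Rxy \wedge Ryz \to Rxz).
G1: holds.
G2: fails — Rw0w4 and Rw4w1 but not Rw0w1.
G3: holds.
G4: holds.
G5: fails — Rab and Rbd but not Rad.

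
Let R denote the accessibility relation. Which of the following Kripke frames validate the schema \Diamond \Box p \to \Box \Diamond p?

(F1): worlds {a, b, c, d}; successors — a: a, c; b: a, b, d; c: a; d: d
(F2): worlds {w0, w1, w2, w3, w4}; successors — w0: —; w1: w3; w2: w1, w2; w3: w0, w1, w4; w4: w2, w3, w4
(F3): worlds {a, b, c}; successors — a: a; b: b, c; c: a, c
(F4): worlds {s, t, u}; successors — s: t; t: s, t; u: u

This is the axiom for convergence; its first-order frame correspondent is \forall x \forall y \forall z (Rxy \wedge Rxz \to \exists w (Ryw \wedge Rzw)).
(F1): fails — Rba and Rbd but a and d have no common successor.
(F2): fails — Rw2w2 and Rw2w1 but w2 and w1 have no common successor.
(F3): satisfies the condition.
(F4): satisfies the condition.

(F3), (F4)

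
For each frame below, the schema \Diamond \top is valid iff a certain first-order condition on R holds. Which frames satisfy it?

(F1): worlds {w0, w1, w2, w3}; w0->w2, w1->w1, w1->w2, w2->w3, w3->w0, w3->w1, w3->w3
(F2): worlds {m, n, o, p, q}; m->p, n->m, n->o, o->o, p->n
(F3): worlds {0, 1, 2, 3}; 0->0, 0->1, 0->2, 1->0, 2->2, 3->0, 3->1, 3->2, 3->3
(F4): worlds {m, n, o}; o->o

(F1), (F3)

This is the axiom for seriality; its first-order frame correspondent is \forall x \exists y Rxy.
(F1): holds.
(F2): fails — world q has no successor.
(F3): holds.
(F4): fails — world m has no successor.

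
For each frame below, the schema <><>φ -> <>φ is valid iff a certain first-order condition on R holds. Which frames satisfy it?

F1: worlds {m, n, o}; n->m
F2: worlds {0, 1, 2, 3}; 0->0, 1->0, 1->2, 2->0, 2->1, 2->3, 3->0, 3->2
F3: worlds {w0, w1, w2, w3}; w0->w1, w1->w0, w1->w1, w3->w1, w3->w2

F1

The schema corresponds to transitivity: forall x forall y forall z (Rxy & Ryz -> Rxz).
F1: satisfies the condition.
F2: fails — R32 and R23 but not R33.
F3: fails — Rw3w1 and Rw1w0 but not Rw3w0.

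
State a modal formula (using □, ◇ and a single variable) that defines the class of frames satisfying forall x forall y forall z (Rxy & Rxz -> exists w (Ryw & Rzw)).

This is convergence; the standard corresponding axiom is .2: ◇□ψ → □◇ψ.
Suppose ◇□ψ→□◇ψ is valid. Take Rxy, Rxz and set V(ψ)={w : Ryw}. Then □ψ at y so ◇□ψ at x, so □◇ψ at x, so ◇ψ at z, giving w with Rzw and Ryw.

◇□ψ → □◇ψ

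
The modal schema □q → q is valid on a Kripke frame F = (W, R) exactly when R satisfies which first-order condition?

reflexivity

This is the T axiom.
Its frame correspondent is reflexivity — ∀x Rxx.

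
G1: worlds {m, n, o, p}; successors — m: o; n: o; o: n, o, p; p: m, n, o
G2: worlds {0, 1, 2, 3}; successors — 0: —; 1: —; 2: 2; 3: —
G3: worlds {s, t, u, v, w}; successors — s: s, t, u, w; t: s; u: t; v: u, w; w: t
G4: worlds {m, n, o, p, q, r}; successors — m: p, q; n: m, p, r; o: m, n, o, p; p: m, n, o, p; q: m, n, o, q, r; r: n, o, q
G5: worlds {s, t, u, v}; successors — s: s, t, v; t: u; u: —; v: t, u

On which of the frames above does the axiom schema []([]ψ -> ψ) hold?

This is the axiom for shift-reflexivity; its first-order frame correspondent is forall x forall y (Rxy -> Ryy).
G1: fails — Ron but not Rnn.
G2: satisfies the condition.
G3: fails — Rwt but not Rtt.
G4: fails — Rom but not Rmm.
G5: fails — Rvt but not Rtt.

G2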